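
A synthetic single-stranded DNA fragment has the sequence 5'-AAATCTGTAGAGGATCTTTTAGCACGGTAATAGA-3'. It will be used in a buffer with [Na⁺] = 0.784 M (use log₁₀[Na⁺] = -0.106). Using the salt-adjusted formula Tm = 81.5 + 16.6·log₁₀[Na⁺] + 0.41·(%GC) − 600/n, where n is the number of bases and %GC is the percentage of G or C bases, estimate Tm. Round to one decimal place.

76.6°C

Length n = 34. Counting bases: C=4, T=10, G=8, A=12
G+C = 12, so %GC = 12/34 × 100 = 35.294%
Salt term: 16.6 × (-0.106) = -1.76
GC term: 0.41 × 35.294 = 14.471; length term: −600/34 = −17.647
Tm = 81.5 + (-1.76) + 14.471 − 17.647 = 76.564 → 76.6°C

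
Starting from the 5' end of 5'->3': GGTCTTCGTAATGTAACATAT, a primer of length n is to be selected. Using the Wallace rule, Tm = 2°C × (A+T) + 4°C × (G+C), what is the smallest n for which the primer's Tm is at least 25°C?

First 7 bases: GGTCTTC → Tm = 22°C (< 25°C)
First 8 bases: GGTCTTCG → Tm = 26°C (≥ 25°C)
Each additional base adds 2°C (A/T) or 4°C (G/C), so Tm is non-decreasing in n; n = 8 is the first length to reach 25°C.

n = 8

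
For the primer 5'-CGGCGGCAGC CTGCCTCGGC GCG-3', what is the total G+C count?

Counting bases: G=10, A=1, T=2, C=10
G+C = 10 + 10 = 20

20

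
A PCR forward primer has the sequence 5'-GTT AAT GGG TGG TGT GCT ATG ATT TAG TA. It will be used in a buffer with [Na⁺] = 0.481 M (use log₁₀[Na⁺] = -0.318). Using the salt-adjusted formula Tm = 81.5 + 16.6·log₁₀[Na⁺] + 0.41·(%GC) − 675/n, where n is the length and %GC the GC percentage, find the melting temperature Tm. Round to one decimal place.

68.5°C

Length n = 29. Scanning the sequence gives T=12, G=10, C=1, A=6.
G+C = 11, so %GC = 11/29 × 100 = 37.931%
Salt term: 16.6 × (-0.318) = -5.279
GC term: 0.41 × 37.931 = 15.552; length term: −675/29 = −23.276
Tm = 81.5 + (-5.279) + 15.552 − 23.276 = 68.497 → 68.5°C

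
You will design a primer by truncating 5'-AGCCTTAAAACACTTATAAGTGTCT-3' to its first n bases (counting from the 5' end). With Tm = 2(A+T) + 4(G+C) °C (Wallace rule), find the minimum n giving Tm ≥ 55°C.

n = 22

First 21 bases: AGCCTTAAAACACTTATAAGT → Tm = 54°C (< 55°C)
First 22 bases: AGCCTTAAAACACTTATAAGTG → Tm = 58°C (≥ 55°C)
Each additional base adds 2°C (A/T) or 4°C (G/C), so Tm is non-decreasing in n; n = 22 is the first length to reach 55°C.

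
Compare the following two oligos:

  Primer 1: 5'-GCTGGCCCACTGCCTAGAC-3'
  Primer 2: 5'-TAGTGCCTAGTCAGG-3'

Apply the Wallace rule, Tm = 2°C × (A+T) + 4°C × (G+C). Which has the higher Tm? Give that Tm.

Primer 1: A+T=6, G+C=13 → Tm = 2(6)+4(13) = 64°C
Primer 2: A+T=7, G+C=8 → Tm = 2(7)+4(8) = 46°C
64°C vs 46°C → primer 1 is higher.

Primer 1, 64°C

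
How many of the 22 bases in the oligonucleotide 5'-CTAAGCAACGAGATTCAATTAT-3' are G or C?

Counting bases: T=6, C=4, G=3, A=9
Total G or C: 3 + 4 = 7

7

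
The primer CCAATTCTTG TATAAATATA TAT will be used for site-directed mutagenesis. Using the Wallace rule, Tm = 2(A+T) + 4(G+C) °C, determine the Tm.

54°C

Scanning the sequence gives C=3, T=10, G=1, A=9.
A+T = 19, G+C = 4
Tm = 2(19) + 4(4) = 38 + 16 = 54°C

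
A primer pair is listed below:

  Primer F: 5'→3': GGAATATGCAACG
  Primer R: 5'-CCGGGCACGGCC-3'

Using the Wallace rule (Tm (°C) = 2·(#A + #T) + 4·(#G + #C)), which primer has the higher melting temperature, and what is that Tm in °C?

Primer F: A+T=7, G+C=6 → Tm = 2(7)+4(6) = 38°C
Primer R: A+T=1, G+C=11 → Tm = 2(1)+4(11) = 46°C
38°C vs 46°C → primer R is higher.

Primer R, 46°C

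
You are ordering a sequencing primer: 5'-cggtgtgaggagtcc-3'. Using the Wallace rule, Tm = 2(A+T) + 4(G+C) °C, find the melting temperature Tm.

Base counts: C=3, A=2, T=3, G=7
AT pairs contribute 5, GC pairs contribute 10.
Tm = 2(5) + 4(10) = 10 + 40 = 50°C

50°C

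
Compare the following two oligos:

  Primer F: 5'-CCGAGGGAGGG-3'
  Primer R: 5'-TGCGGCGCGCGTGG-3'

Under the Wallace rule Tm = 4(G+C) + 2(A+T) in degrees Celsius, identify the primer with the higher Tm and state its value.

Primer F: A+T=2, G+C=9 → Tm = 2(2)+4(9) = 40°C
Primer R: A+T=2, G+C=12 → Tm = 2(2)+4(12) = 52°C
40°C vs 52°C → primer R is higher.

Primer R, 52°C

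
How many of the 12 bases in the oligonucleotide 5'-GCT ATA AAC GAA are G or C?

Counting bases: T=2, A=6, C=2, G=2
Total G or C: 2 + 2 = 4

4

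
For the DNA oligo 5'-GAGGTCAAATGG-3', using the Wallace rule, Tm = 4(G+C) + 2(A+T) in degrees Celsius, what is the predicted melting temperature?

36°C

A=4, G=5, C=1, T=2
So N_AT = 6 and N_GC = 6.
Tm = 2(6) + 4(6) = 12 + 24 = 36°C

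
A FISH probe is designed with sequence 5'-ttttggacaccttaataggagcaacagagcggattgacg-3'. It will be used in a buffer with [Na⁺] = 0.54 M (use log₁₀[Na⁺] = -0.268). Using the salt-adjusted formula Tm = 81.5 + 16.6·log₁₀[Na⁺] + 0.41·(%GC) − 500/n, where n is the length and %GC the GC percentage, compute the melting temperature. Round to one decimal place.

Length n = 39. T=9, G=11, C=7, A=12
G+C = 18, so %GC = 18/39 × 100 = 46.154%
Salt term: 16.6 × (-0.268) = -4.449
GC term: 0.41 × 46.154 = 18.923; length term: −500/39 = −12.821
Tm = 81.5 + (-4.449) + 18.923 − 12.821 = 83.153 → 83.2°C

83.2°C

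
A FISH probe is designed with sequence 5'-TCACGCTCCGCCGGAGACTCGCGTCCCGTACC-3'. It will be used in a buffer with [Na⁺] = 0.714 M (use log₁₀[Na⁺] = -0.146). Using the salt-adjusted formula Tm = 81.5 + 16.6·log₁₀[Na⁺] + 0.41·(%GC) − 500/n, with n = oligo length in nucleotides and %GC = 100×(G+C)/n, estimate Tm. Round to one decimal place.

92.9°C

Length n = 32. Counting bases: T=5, A=4, G=8, C=15
G+C = 23, so %GC = 23/32 × 100 = 71.875%
Salt term: 16.6 × (-0.146) = -2.424
GC term: 0.41 × 71.875 = 29.469; length term: −500/32 = −15.625
Tm = 81.5 + (-2.424) + 29.469 − 15.625 = 92.92 → 92.9°C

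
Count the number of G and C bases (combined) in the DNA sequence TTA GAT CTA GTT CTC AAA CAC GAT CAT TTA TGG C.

12

Base counts: C=7, G=5, T=12, A=10
G+C = 5 + 7 = 12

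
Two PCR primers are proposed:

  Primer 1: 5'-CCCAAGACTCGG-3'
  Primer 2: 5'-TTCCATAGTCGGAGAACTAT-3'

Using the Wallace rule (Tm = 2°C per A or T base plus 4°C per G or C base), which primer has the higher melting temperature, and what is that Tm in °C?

Primer 2, 56°C

Primer 1: A+T=4, G+C=8 → Tm = 2(4)+4(8) = 40°C
Primer 2: A+T=12, G+C=8 → Tm = 2(12)+4(8) = 56°C
40°C vs 56°C → primer 2 is higher.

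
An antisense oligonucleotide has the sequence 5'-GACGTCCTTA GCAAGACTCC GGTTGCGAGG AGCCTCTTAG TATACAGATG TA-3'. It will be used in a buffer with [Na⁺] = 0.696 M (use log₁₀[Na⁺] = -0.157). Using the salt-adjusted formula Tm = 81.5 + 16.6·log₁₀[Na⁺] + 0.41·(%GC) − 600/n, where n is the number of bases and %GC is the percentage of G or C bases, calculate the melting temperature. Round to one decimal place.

Length n = 52. Scanning the sequence gives C=12, A=13, T=13, G=14.
G+C = 26, so %GC = 26/52 × 100 = 50%
Salt term: 16.6 × (-0.157) = -2.606
GC term: 0.41 × 50 = 20.5; length term: −600/52 = −11.538
Tm = 81.5 + (-2.606) + 20.5 − 11.538 = 87.856 → 87.9°C

87.9°C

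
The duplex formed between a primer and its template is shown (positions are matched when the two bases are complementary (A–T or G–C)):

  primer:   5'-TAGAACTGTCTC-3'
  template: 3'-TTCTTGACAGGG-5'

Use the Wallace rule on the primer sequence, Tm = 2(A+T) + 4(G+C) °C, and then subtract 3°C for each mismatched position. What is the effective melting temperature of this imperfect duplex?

Primer base counts: A=3, T=4, G=2, C=3 → A+T=7, G+C=5
Perfect-match Tm = 2(7) + 4(5) = 14 + 20 = 34°C
Mismatches (positions where the bases are not complementary): 2 (at positions 1, 11)
Effective Tm = 34 − 2×3 = 34 − 6 = 28°C

28°C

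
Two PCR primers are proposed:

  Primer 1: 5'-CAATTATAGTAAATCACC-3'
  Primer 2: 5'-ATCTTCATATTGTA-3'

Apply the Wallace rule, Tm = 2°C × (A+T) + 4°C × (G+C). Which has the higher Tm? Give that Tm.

Primer 1: A+T=13, G+C=5 → Tm = 2(13)+4(5) = 46°C
Primer 2: A+T=11, G+C=3 → Tm = 2(11)+4(3) = 34°C
46°C vs 34°C → primer 1 is higher.

Primer 1, 46°C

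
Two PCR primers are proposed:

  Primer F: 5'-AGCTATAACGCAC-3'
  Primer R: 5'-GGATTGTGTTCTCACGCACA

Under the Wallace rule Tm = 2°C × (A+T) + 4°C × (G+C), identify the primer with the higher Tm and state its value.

Primer R, 60°C

Primer F: A+T=7, G+C=6 → Tm = 2(7)+4(6) = 38°C
Primer R: A+T=10, G+C=10 → Tm = 2(10)+4(10) = 60°C
38°C vs 60°C → primer R is higher.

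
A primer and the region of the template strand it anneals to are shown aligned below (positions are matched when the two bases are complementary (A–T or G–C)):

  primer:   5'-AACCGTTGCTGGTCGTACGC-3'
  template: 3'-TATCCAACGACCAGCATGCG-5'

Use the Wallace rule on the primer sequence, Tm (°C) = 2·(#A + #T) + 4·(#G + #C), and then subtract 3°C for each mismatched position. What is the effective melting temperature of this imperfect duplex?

55°C

Primer base counts: A=3, T=5, G=6, C=6 → A+T=8, G+C=12
Perfect-match Tm = 2(8) + 4(12) = 16 + 48 = 64°C
Mismatches (positions where the bases are not complementary): 3 (at positions 2, 3, 4)
Effective Tm = 64 − 3×3 = 64 − 9 = 55°C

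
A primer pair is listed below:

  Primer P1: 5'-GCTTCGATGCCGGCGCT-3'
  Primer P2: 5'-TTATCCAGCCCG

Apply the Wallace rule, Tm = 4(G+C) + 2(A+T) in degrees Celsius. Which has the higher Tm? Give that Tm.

Primer P1: A+T=5, G+C=12 → Tm = 2(5)+4(12) = 58°C
Primer P2: A+T=5, G+C=7 → Tm = 2(5)+4(7) = 38°C
58°C vs 38°C → primer P1 is higher.

Primer P1, 58°C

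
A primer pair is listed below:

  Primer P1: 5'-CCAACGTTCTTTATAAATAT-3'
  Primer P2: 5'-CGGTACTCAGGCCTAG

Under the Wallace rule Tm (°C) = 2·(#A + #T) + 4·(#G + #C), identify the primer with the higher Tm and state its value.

Primer P2, 52°C

Primer P1: A+T=15, G+C=5 → Tm = 2(15)+4(5) = 50°C
Primer P2: A+T=6, G+C=10 → Tm = 2(6)+4(10) = 52°C
50°C vs 52°C → primer P2 is higher.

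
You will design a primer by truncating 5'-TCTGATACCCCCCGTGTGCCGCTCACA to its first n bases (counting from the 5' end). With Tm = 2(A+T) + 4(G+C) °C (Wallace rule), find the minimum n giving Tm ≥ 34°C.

First 10 bases: TCTGATACCC → Tm = 30°C (< 34°C)
First 11 bases: TCTGATACCCC → Tm = 34°C (≥ 34°C)
Since every base adds ≥2°C, Tm only increases with n, so the threshold is first crossed at n = 11.

n = 11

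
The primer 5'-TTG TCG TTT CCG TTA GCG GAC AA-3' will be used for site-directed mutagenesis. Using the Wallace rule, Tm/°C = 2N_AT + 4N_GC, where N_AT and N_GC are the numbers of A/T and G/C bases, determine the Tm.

68°C

A=4, G=6, T=8, C=5
A+T = 12, G+C = 11
Tm = 2×12 + 4×11 = 68°C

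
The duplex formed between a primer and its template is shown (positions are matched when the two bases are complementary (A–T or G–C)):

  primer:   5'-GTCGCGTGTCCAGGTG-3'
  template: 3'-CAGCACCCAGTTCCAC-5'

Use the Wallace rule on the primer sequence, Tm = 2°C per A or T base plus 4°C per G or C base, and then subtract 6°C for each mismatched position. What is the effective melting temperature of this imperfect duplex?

Primer base counts: A=1, T=4, G=7, C=4 → A+T=5, G+C=11
Perfect-match Tm = 2(5) + 4(11) = 10 + 44 = 54°C
Mismatches (positions where the bases are not complementary): 3 (at positions 5, 7, 11)
Effective Tm = 54 − 3×6 = 54 − 18 = 36°C

36°C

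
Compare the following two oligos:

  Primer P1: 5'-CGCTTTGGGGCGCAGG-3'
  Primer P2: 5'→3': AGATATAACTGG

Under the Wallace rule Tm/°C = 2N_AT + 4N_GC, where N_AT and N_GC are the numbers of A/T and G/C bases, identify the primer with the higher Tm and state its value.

Primer P1, 56°C

Primer P1: A+T=4, G+C=12 → Tm = 2(4)+4(12) = 56°C
Primer P2: A+T=8, G+C=4 → Tm = 2(8)+4(4) = 32°C
56°C vs 32°C → primer P1 is higher.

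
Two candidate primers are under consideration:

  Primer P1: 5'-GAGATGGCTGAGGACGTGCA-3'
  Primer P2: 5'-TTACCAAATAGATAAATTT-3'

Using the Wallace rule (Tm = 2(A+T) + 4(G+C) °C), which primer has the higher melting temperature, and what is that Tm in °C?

Primer P1, 64°C

Primer P1: A+T=8, G+C=12 → Tm = 2(8)+4(12) = 64°C
Primer P2: A+T=16, G+C=3 → Tm = 2(16)+4(3) = 44°C
64°C vs 44°C → primer P1 is higher.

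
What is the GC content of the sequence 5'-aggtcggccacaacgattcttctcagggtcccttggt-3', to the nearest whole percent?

57%

Scanning the sequence gives A=6, C=11, T=10, G=10.
G+C = 10 + 11 = 21 out of 37 bases
%GC = 21/37 × 100 = 56.76% ≈ 57%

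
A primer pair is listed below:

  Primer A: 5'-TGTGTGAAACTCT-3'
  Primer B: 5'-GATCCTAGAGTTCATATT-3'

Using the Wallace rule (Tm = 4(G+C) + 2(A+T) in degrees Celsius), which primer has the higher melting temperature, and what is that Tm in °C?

Primer B, 48°C

Primer A: A+T=8, G+C=5 → Tm = 2(8)+4(5) = 36°C
Primer B: A+T=12, G+C=6 → Tm = 2(12)+4(6) = 48°C
36°C vs 48°C → primer B is higher.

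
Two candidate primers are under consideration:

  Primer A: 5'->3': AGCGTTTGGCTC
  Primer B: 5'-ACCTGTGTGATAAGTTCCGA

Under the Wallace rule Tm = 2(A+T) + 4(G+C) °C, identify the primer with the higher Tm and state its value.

Primer A: A+T=5, G+C=7 → Tm = 2(5)+4(7) = 38°C
Primer B: A+T=11, G+C=9 → Tm = 2(11)+4(9) = 58°C
38°C vs 58°C → primer B is higher.

Primer B, 58°C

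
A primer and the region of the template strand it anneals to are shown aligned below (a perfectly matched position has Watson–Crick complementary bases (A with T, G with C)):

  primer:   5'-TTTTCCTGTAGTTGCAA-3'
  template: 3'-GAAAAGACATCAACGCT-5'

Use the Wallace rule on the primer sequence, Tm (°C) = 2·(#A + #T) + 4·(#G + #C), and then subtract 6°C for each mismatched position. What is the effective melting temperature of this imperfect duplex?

28°C

Primer base counts: A=3, T=8, G=3, C=3 → A+T=11, G+C=6
Perfect-match Tm = 2(11) + 4(6) = 22 + 24 = 46°C
Mismatches (positions where the bases are not complementary): 3 (at positions 1, 5, 16)
Effective Tm = 46 − 3×6 = 46 − 18 = 28°C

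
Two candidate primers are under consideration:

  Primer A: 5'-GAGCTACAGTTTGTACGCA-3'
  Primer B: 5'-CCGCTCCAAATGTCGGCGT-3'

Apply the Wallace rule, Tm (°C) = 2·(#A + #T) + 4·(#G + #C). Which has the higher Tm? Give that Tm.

Primer A: A+T=10, G+C=9 → Tm = 2(10)+4(9) = 56°C
Primer B: A+T=7, G+C=12 → Tm = 2(7)+4(12) = 62°C
56°C vs 62°C → primer B is higher.

Primer B, 62°C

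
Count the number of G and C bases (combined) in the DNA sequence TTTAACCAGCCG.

6

Base counts: T=3, G=2, C=4, A=3
G+C = 2 + 4 = 6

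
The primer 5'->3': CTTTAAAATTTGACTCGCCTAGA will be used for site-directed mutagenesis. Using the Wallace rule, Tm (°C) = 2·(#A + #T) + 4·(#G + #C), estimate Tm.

Scanning the sequence gives C=5, T=8, G=3, A=7.
So N_AT = 15 and N_GC = 8.
Tm = 2×15 + 4×8 = 62°C

62°C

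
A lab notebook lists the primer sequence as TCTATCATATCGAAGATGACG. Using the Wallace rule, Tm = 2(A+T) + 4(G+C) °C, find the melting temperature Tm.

58°C

Base counts: G=4, A=7, C=4, T=6
A+T = 13, G+C = 8
Tm = 2×13 + 4×8 = 58°C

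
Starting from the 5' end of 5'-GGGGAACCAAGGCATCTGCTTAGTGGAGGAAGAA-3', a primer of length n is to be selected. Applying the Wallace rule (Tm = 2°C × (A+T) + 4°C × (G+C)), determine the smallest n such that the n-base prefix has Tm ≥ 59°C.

n = 19

First 18 bases: GGGGAACCAAGGCATCTG → Tm = 58°C (< 59°C)
First 19 bases: GGGGAACCAAGGCATCTGC → Tm = 62°C (≥ 59°C)
Since every base adds ≥2°C, Tm only increases with n, so the threshold is first crossed at n = 19.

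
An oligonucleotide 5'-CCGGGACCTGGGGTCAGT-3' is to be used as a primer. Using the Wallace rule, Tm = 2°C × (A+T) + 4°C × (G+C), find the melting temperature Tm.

T=3, C=5, A=2, G=8
A+T = 5, G+C = 13
Tm = 2×5 + 4×13 = 62°C

62°C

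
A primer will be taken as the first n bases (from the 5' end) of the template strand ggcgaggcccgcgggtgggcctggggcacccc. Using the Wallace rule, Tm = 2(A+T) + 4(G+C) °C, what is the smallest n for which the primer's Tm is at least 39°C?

n = 11

First 10 bases: GGCGAGGCCC → Tm = 38°C (< 39°C)
First 11 bases: GGCGAGGCCCG → Tm = 42°C (≥ 39°C)
Since every base adds ≥2°C, Tm only increases with n, so the threshold is first crossed at n = 11.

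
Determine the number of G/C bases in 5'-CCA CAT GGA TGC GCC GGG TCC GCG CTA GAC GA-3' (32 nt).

A=6, T=4, C=11, G=11
Total G or C: 11 + 11 = 22

22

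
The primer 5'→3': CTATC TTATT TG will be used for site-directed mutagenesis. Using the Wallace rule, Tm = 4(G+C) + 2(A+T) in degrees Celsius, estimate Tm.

Base counts: A=2, T=7, C=2, G=1
AT pairs contribute 9, GC pairs contribute 3.
Tm = 4·3 + 2·9 = 12 + 18 = 30°C

30°C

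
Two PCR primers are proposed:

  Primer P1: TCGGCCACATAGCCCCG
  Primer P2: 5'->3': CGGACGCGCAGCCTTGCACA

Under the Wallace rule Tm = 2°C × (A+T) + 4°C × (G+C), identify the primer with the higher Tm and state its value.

Primer P1: A+T=5, G+C=12 → Tm = 2(5)+4(12) = 58°C
Primer P2: A+T=6, G+C=14 → Tm = 2(6)+4(14) = 68°C
58°C vs 68°C → primer P2 is higher.

Primer P2, 68°C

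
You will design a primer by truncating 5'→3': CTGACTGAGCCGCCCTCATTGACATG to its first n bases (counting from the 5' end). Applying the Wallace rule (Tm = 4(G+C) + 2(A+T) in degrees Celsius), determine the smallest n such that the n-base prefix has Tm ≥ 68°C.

First 20 bases: CTGACTGAGCCGCCCTCATT → Tm = 64°C (< 68°C)
First 21 bases: CTGACTGAGCCGCCCTCATTG → Tm = 68°C (≥ 68°C)
Since every base adds ≥2°C, Tm only increases with n, so the threshold is first crossed at n = 21.

n = 21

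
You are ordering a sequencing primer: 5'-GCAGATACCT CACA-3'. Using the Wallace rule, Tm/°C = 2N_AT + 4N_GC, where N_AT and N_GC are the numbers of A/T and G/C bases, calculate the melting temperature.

Scanning the sequence gives G=2, C=5, A=5, T=2.
So N_AT = 7 and N_GC = 7.
Tm = 2×7 + 4×7 = 42°C

42°C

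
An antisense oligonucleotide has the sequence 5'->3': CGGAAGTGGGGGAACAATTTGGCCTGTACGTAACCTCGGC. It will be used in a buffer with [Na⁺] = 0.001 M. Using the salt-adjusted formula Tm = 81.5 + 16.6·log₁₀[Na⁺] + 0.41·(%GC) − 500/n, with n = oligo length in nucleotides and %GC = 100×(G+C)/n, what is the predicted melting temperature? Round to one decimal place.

42.8°C

Length n = 40. Counting bases: A=9, T=8, C=9, G=14
G+C = 23, so %GC = 23/40 × 100 = 57.5%
Salt term: 16.6 × (-3) = -49.8
GC term: 0.41 × 57.5 = 23.575; length term: −500/40 = −12.5
Tm = 81.5 + (-49.8) + 23.575 − 12.5 = 42.775 → 42.8°C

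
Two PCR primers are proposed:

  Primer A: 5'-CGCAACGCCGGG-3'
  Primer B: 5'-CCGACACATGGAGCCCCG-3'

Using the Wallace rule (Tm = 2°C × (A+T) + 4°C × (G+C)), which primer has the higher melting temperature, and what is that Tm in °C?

Primer A: A+T=2, G+C=10 → Tm = 2(2)+4(10) = 44°C
Primer B: A+T=5, G+C=13 → Tm = 2(5)+4(13) = 62°C
44°C vs 62°C → primer B is higher.

Primer B, 62°C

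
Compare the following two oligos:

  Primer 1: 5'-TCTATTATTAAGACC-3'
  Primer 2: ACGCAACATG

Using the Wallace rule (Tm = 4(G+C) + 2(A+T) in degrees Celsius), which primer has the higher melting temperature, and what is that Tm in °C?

Primer 1, 38°C

Primer 1: A+T=11, G+C=4 → Tm = 2(11)+4(4) = 38°C
Primer 2: A+T=5, G+C=5 → Tm = 2(5)+4(5) = 30°C
38°C vs 30°C → primer 1 is higher.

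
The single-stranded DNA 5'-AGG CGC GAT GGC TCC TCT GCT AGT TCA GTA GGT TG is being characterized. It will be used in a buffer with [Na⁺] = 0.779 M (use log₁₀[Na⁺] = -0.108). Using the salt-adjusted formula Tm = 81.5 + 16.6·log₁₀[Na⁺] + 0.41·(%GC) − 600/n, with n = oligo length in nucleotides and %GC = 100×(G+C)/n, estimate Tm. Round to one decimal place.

Length n = 35. Base counts: C=8, G=12, A=5, T=10
G+C = 20, so %GC = 20/35 × 100 = 57.143%
Salt term: 16.6 × (-0.108) = -1.793
GC term: 0.41 × 57.143 = 23.429; length term: −600/35 = −17.143
Tm = 81.5 + (-1.793) + 23.429 − 17.143 = 85.993 → 86.0°C

86.0°C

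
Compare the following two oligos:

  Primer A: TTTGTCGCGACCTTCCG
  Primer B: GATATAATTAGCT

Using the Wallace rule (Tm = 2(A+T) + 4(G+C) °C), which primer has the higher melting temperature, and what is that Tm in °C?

Primer A: A+T=7, G+C=10 → Tm = 2(7)+4(10) = 54°C
Primer B: A+T=10, G+C=3 → Tm = 2(10)+4(3) = 32°C
54°C vs 32°C → primer A is higher.

Primer A, 54°C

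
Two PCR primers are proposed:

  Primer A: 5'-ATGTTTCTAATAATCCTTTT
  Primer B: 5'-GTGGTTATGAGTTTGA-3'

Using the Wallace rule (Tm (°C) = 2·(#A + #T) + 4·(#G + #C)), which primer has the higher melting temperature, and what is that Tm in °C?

Primer A, 48°C

Primer A: A+T=16, G+C=4 → Tm = 2(16)+4(4) = 48°C
Primer B: A+T=10, G+C=6 → Tm = 2(10)+4(6) = 44°C
48°C vs 44°C → primer A is higher.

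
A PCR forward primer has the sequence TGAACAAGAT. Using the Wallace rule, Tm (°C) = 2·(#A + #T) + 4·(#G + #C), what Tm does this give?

Scanning the sequence gives A=5, G=2, C=1, T=2.
A+T = 7, G+C = 3
Tm = 2(7) + 4(3) = 14 + 12 = 26°C

26°C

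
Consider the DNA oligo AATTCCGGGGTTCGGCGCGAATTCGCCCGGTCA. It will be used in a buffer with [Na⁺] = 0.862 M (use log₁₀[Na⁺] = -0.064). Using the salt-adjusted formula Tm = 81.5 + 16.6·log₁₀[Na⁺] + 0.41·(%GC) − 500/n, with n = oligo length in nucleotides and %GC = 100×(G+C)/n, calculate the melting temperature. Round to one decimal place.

91.4°C

Length n = 33. Base counts: C=10, T=7, A=5, G=11
G+C = 21, so %GC = 21/33 × 100 = 63.636%
Salt term: 16.6 × (-0.064) = -1.062
GC term: 0.41 × 63.636 = 26.091; length term: −500/33 = −15.152
Tm = 81.5 + (-1.062) + 26.091 − 15.152 = 91.377 → 91.4°C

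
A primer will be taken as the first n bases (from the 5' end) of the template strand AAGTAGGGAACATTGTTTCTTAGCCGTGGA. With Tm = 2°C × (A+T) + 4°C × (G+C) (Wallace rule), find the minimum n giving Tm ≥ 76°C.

n = 27

First 26 bases: AAGTAGGGAACATTGTTTCTTAGCCG → Tm = 74°C (< 76°C)
First 27 bases: AAGTAGGGAACATTGTTTCTTAGCCGT → Tm = 76°C (≥ 76°C)
Since every base adds ≥2°C, Tm only increases with n, so the threshold is first crossed at n = 27.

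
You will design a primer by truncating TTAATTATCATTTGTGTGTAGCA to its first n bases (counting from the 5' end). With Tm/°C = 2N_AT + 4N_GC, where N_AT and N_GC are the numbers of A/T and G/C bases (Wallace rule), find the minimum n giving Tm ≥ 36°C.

n = 16

First 15 bases: TTAATTATCATTTGT → Tm = 34°C (< 36°C)
First 16 bases: TTAATTATCATTTGTG → Tm = 38°C (≥ 36°C)
Since every base adds ≥2°C, Tm only increases with n, so the threshold is first crossed at n = 16.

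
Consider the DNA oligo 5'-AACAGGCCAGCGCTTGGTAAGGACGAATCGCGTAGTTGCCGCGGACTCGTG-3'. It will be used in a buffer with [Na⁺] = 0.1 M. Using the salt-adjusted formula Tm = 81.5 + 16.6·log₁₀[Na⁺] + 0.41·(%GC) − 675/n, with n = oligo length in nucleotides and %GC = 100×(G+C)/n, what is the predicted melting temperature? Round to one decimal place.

76.6°C

Length n = 51. Counting bases: G=18, A=11, T=9, C=13
G+C = 31, so %GC = 31/51 × 100 = 60.784%
Salt term: 16.6 × (-1) = -16.6
GC term: 0.41 × 60.784 = 24.921; length term: −675/51 = −13.235
Tm = 81.5 + (-16.6) + 24.921 − 13.235 = 76.586 → 76.6°C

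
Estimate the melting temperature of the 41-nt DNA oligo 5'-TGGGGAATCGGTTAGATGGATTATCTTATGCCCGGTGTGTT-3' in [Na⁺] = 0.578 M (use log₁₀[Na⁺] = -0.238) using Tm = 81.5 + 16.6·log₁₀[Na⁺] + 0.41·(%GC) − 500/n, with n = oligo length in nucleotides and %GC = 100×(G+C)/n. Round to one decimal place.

Length n = 41. C=5, T=15, A=7, G=14
G+C = 19, so %GC = 19/41 × 100 = 46.341%
Salt term: 16.6 × (-0.238) = -3.951
GC term: 0.41 × 46.341 = 19; length term: −500/41 = −12.195
Tm = 81.5 + (-3.951) + 19 − 12.195 = 84.354 → 84.4°C

84.4°C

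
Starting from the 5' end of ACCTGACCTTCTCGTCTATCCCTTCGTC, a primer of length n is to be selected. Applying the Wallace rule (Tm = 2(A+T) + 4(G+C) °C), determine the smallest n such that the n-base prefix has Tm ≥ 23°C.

n = 8

First 7 bases: ACCTGAC → Tm = 22°C (< 23°C)
First 8 bases: ACCTGACC → Tm = 26°C (≥ 23°C)
Since every base adds ≥2°C, Tm only increases with n, so the threshold is first crossed at n = 8.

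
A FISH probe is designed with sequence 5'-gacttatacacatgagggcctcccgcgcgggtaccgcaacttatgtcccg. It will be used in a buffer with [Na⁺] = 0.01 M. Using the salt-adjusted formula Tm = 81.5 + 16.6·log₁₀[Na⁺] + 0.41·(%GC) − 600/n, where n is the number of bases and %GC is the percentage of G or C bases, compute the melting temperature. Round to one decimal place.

Length n = 50. Scanning the sequence gives G=13, T=10, C=17, A=10.
G+C = 30, so %GC = 30/50 × 100 = 60%
Salt term: 16.6 × (-2) = -33.2
GC term: 0.41 × 60 = 24.6; length term: −600/50 = −12
Tm = 81.5 + (-33.2) + 24.6 − 12 = 60.9 → 60.9°C

60.9°C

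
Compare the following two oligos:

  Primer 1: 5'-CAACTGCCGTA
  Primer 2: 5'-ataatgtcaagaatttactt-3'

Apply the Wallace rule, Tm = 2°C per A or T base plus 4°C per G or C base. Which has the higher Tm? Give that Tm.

Primer 1: A+T=5, G+C=6 → Tm = 2(5)+4(6) = 34°C
Primer 2: A+T=16, G+C=4 → Tm = 2(16)+4(4) = 48°C
34°C vs 48°C → primer 2 is higher.

Primer 2, 48°C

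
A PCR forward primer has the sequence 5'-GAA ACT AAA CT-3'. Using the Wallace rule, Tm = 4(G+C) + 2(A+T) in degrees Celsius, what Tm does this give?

Base counts: A=6, C=2, T=2, G=1
So N_AT = 8 and N_GC = 3.
Tm = 2×8 + 4×3 = 28°C

28°C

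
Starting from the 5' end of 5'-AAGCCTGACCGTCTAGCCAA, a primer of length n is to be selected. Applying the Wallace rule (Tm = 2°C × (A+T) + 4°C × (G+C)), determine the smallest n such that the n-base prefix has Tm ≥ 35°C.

n = 11

First 10 bases: AAGCCTGACC → Tm = 32°C (< 35°C)
First 11 bases: AAGCCTGACCG → Tm = 36°C (≥ 35°C)
Each additional base adds 2°C (A/T) or 4°C (G/C), so Tm is non-decreasing in n; n = 11 is the first length to reach 35°C.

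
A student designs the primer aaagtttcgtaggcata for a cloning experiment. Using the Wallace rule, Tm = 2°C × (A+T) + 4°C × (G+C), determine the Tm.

Scanning the sequence gives C=2, G=4, A=6, T=5.
A+T = 11, G+C = 6
Tm = 4·6 + 2·11 = 24 + 22 = 46°C

46°C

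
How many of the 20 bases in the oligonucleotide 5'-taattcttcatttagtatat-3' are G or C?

Counting bases: G=1, C=2, T=11, A=6
G+C = 1 + 2 = 3

3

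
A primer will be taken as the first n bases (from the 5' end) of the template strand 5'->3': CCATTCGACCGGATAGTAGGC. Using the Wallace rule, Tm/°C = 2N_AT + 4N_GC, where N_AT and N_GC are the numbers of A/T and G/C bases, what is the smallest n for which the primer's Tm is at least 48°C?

First 15 bases: CCATTCGACCGGATA → Tm = 46°C (< 48°C)
First 16 bases: CCATTCGACCGGATAG → Tm = 50°C (≥ 48°C)
Since every base adds ≥2°C, Tm only increases with n, so the threshold is first crossed at n = 16.

n = 16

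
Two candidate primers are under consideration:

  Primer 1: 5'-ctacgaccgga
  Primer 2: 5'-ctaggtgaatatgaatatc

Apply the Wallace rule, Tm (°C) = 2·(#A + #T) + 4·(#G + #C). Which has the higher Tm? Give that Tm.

Primer 2, 50°C

Primer 1: A+T=4, G+C=7 → Tm = 2(4)+4(7) = 36°C
Primer 2: A+T=13, G+C=6 → Tm = 2(13)+4(6) = 50°C
36°C vs 50°C → primer 2 is higher.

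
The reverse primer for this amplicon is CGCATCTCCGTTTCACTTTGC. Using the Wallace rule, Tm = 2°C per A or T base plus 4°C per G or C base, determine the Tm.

Scanning the sequence gives C=8, A=2, T=8, G=3.
So N_AT = 10 and N_GC = 11.
Tm = 4·11 + 2·10 = 44 + 20 = 64°C

64°C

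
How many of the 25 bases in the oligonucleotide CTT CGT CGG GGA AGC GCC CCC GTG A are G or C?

18

Base counts: G=9, C=9, T=4, A=3
G+C = 9 + 9 = 18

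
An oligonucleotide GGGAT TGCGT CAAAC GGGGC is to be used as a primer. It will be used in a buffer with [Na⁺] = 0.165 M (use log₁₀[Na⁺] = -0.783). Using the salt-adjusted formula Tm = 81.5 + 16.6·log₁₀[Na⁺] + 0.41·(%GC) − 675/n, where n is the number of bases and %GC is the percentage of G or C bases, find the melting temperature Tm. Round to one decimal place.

Length n = 20. Counting bases: T=3, A=4, C=4, G=9
G+C = 13, so %GC = 13/20 × 100 = 65%
Salt term: 16.6 × (-0.783) = -12.998
GC term: 0.41 × 65 = 26.65; length term: −675/20 = −33.75
Tm = 81.5 + (-12.998) + 26.65 − 33.75 = 61.402 → 61.4°C

61.4°C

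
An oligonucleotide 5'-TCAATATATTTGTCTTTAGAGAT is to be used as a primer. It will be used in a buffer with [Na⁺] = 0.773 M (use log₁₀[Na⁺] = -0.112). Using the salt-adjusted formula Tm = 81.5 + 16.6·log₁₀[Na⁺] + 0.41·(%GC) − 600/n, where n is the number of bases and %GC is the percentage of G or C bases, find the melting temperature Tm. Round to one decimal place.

62.5°C

Length n = 23. Base counts: T=11, A=7, C=2, G=3
G+C = 5, so %GC = 5/23 × 100 = 21.739%
Salt term: 16.6 × (-0.112) = -1.859
GC term: 0.41 × 21.739 = 8.913; length term: −600/23 = −26.087
Tm = 81.5 + (-1.859) + 8.913 − 26.087 = 62.467 → 62.5°C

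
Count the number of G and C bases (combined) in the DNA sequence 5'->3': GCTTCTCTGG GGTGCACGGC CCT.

16

G=8, A=1, C=8, T=6
Total G or C: 8 + 8 = 16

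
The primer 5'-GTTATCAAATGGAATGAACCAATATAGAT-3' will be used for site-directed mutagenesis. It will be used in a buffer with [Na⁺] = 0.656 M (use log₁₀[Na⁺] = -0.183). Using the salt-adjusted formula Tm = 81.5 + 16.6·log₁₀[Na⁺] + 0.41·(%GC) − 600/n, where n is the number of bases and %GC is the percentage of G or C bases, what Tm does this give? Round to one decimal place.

69.1°C

Length n = 29. G=5, A=13, C=3, T=8
G+C = 8, so %GC = 8/29 × 100 = 27.586%
Salt term: 16.6 × (-0.183) = -3.038
GC term: 0.41 × 27.586 = 11.31; length term: −600/29 = −20.69
Tm = 81.5 + (-3.038) + 11.31 − 20.69 = 69.082 → 69.1°C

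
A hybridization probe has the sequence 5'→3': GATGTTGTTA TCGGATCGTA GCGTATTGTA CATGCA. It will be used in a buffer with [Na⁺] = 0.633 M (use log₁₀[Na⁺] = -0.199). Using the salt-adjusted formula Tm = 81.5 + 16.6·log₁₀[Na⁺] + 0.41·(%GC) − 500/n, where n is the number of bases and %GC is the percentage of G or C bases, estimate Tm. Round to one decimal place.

Length n = 36. C=5, T=13, G=10, A=8
G+C = 15, so %GC = 15/36 × 100 = 41.667%
Salt term: 16.6 × (-0.199) = -3.303
GC term: 0.41 × 41.667 = 17.083; length term: −500/36 = −13.889
Tm = 81.5 + (-3.303) + 17.083 − 13.889 = 81.391 → 81.4°C

81.4°C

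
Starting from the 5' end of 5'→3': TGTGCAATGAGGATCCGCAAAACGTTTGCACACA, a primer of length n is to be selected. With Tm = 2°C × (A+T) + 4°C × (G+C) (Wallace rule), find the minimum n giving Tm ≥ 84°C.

n = 29

First 28 bases: TGTGCAATGAGGATCCGCAAAACGTTTG → Tm = 82°C (< 84°C)
First 29 bases: TGTGCAATGAGGATCCGCAAAACGTTTGC → Tm = 86°C (≥ 84°C)
Since every base adds ≥2°C, Tm only increases with n, so the threshold is first crossed at n = 29.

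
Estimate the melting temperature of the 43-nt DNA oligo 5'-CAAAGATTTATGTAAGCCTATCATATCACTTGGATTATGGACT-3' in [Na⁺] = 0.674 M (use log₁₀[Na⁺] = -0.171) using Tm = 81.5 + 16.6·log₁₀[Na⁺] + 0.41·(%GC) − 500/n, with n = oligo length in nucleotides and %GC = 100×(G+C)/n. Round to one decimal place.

Length n = 43. Base counts: A=14, G=7, T=15, C=7
G+C = 14, so %GC = 14/43 × 100 = 32.558%
Salt term: 16.6 × (-0.171) = -2.839
GC term: 0.41 × 32.558 = 13.349; length term: −500/43 = −11.628
Tm = 81.5 + (-2.839) + 13.349 − 11.628 = 80.382 → 80.4°C

80.4°C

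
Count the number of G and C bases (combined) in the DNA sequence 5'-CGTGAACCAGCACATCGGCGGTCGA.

16

A=6, G=8, T=3, C=8
Total G or C: 8 + 8 = 16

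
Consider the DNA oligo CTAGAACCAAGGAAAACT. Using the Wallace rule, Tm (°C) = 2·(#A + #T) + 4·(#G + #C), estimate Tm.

50°C

Base counts: A=9, T=2, G=3, C=4
A+T = 11, G+C = 7
Tm = 4·7 + 2·11 = 28 + 22 = 50°C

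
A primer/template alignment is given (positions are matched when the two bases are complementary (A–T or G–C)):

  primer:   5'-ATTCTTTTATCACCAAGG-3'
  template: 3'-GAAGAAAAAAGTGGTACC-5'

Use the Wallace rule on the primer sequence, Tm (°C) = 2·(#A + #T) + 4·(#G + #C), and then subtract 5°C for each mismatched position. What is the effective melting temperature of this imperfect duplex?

33°C

Primer base counts: A=5, T=7, G=2, C=4 → A+T=12, G+C=6
Perfect-match Tm = 2(12) + 4(6) = 24 + 24 = 48°C
Mismatches (positions where the bases are not complementary): 3 (at positions 1, 9, 16)
Effective Tm = 48 − 3×5 = 48 − 15 = 33°C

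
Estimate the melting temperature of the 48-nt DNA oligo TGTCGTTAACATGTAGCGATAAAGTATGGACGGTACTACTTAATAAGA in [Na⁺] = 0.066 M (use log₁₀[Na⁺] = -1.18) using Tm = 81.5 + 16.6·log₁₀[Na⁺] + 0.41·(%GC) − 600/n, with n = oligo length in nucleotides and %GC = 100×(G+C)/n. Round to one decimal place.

63.9°C

Length n = 48. Counting bases: T=14, G=11, C=6, A=17
G+C = 17, so %GC = 17/48 × 100 = 35.417%
Salt term: 16.6 × (-1.18) = -19.588
GC term: 0.41 × 35.417 = 14.521; length term: −600/48 = −12.5
Tm = 81.5 + (-19.588) + 14.521 − 12.5 = 63.933 → 63.9°C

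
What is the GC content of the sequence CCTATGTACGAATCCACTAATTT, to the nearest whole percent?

35%

G=2, C=6, A=7, T=8
G+C = 2 + 6 = 8 out of 23 bases
%GC = 8/23 × 100 = 34.78% ≈ 35%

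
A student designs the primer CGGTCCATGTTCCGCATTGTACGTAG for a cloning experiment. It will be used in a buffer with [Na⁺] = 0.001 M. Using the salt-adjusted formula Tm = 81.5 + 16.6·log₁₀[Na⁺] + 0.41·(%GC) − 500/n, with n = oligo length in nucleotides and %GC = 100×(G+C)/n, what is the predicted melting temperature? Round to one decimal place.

Length n = 26. Counting bases: C=7, A=4, T=8, G=7
G+C = 14, so %GC = 14/26 × 100 = 53.846%
Salt term: 16.6 × (-3) = -49.8
GC term: 0.41 × 53.846 = 22.077; length term: −500/26 = −19.231
Tm = 81.5 + (-49.8) + 22.077 − 19.231 = 34.546 → 34.5°C

34.5°C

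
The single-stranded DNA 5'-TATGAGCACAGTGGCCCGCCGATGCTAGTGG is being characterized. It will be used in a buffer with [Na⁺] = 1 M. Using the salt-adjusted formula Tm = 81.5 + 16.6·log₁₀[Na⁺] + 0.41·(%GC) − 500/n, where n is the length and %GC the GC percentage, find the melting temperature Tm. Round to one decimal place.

Length n = 31. Scanning the sequence gives A=6, C=8, G=11, T=6.
G+C = 19, so %GC = 19/31 × 100 = 61.29%
Salt term: 16.6 × (0) = 0
GC term: 0.41 × 61.29 = 25.129; length term: −500/31 = −16.129
Tm = 81.5 + (0) + 25.129 − 16.129 = 90.5 → 90.5°C

90.5°C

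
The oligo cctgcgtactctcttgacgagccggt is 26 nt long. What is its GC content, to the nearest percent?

62%

Counting bases: G=7, A=3, C=9, T=7
G+C = 7 + 9 = 16 out of 26 bases
%GC = 16/26 × 100 = 61.54% ≈ 62%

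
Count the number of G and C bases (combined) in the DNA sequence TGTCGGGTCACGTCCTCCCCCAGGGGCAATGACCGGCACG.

28

Counting bases: G=13, T=6, C=15, A=6
Total G or C: 13 + 15 = 28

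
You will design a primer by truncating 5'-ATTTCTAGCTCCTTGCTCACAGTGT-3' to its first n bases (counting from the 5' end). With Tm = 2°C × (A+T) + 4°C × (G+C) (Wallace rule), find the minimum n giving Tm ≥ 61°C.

First 21 bases: ATTTCTAGCTCCTTGCTCACA → Tm = 60°C (< 61°C)
First 22 bases: ATTTCTAGCTCCTTGCTCACAG → Tm = 64°C (≥ 61°C)
Each additional base adds 2°C (A/T) or 4°C (G/C), so Tm is non-decreasing in n; n = 22 is the first length to reach 61°C.

n = 22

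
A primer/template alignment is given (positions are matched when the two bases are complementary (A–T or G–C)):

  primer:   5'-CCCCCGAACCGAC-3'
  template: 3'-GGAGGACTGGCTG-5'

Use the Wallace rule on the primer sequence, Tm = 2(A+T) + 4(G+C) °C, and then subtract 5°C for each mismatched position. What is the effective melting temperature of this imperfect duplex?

Primer base counts: A=3, T=0, G=2, C=8 → A+T=3, G+C=10
Perfect-match Tm = 2(3) + 4(10) = 6 + 40 = 46°C
Mismatches (positions where the bases are not complementary): 3 (at positions 3, 6, 7)
Effective Tm = 46 − 3×5 = 46 − 15 = 31°C

31°C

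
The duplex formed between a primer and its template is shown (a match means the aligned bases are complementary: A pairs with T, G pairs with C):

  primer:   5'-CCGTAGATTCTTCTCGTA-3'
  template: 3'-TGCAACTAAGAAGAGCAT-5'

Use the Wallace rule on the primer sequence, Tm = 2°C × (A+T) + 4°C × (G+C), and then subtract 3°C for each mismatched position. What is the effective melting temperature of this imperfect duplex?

Primer base counts: A=3, T=7, G=3, C=5 → A+T=10, G+C=8
Perfect-match Tm = 2(10) + 4(8) = 20 + 32 = 52°C
Mismatches (positions where the bases are not complementary): 2 (at positions 1, 5)
Effective Tm = 52 − 2×3 = 52 − 6 = 46°C

46°C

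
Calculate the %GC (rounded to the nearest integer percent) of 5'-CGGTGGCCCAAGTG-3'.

71%

Counting bases: A=2, T=2, G=6, C=4
G+C = 6 + 4 = 10 out of 14 bases
%GC = 10/14 × 100 = 71.43% ≈ 71%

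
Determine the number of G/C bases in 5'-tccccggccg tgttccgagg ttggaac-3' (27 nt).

Base counts: A=3, C=9, G=9, T=6
G+C = 9 + 9 = 18

18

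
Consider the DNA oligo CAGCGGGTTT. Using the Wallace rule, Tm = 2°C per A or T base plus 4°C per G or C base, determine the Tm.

32°C

G=4, A=1, T=3, C=2
So N_AT = 4 and N_GC = 6.
Tm = 4·6 + 2·4 = 24 + 8 = 32°C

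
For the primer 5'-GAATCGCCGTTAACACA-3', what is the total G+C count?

8

Counting bases: G=3, C=5, T=3, A=6
Total G or C: 3 + 5 = 8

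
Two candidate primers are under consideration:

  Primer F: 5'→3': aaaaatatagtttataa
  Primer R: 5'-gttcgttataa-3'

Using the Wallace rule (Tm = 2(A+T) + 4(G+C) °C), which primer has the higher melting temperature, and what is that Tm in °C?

Primer F, 36°C

Primer F: A+T=16, G+C=1 → Tm = 2(16)+4(1) = 36°C
Primer R: A+T=8, G+C=3 → Tm = 2(8)+4(3) = 28°C
36°C vs 28°C → primer F is higher.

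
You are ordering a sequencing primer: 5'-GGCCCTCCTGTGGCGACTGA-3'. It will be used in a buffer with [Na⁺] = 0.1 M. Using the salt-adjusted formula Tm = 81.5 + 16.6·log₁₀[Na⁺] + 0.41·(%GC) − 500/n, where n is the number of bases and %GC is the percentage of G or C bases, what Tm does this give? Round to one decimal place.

Length n = 20. Scanning the sequence gives A=2, C=7, T=4, G=7.
G+C = 14, so %GC = 14/20 × 100 = 70%
Salt term: 16.6 × (-1) = -16.6
GC term: 0.41 × 70 = 28.7; length term: −500/20 = −25
Tm = 81.5 + (-16.6) + 28.7 − 25 = 68.6 → 68.6°C

68.6°C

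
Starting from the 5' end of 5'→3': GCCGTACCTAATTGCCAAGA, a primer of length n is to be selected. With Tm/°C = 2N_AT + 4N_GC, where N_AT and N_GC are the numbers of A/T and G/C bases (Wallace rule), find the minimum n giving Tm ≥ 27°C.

First 7 bases: GCCGTAC → Tm = 24°C (< 27°C)
First 8 bases: GCCGTACC → Tm = 28°C (≥ 27°C)
Since every base adds ≥2°C, Tm only increases with n, so the threshold is first crossed at n = 8.

n = 8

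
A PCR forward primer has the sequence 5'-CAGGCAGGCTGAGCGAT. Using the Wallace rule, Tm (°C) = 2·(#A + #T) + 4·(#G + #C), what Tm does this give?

Scanning the sequence gives A=4, G=7, C=4, T=2.
A+T = 6, G+C = 11
Tm = 2×6 + 4×11 = 56°C

56°C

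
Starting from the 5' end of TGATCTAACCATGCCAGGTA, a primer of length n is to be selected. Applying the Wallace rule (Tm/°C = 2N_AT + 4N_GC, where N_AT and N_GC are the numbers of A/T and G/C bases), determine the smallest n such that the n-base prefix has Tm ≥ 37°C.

n = 14

First 13 bases: TGATCTAACCATG → Tm = 36°C (< 37°C)
First 14 bases: TGATCTAACCATGC → Tm = 40°C (≥ 37°C)
Each additional base adds 2°C (A/T) or 4°C (G/C), so Tm is non-decreasing in n; n = 14 is the first length to reach 37°C.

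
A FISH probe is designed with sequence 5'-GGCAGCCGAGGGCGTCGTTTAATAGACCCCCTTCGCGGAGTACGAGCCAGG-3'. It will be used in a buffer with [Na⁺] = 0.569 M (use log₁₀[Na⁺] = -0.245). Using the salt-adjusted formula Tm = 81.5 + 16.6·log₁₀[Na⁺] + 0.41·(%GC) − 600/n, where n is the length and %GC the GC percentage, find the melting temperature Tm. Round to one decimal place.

Length n = 51. C=15, G=18, T=8, A=10
G+C = 33, so %GC = 33/51 × 100 = 64.706%
Salt term: 16.6 × (-0.245) = -4.067
GC term: 0.41 × 64.706 = 26.529; length term: −600/51 = −11.765
Tm = 81.5 + (-4.067) + 26.529 − 11.765 = 92.197 → 92.2°C

92.2°C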